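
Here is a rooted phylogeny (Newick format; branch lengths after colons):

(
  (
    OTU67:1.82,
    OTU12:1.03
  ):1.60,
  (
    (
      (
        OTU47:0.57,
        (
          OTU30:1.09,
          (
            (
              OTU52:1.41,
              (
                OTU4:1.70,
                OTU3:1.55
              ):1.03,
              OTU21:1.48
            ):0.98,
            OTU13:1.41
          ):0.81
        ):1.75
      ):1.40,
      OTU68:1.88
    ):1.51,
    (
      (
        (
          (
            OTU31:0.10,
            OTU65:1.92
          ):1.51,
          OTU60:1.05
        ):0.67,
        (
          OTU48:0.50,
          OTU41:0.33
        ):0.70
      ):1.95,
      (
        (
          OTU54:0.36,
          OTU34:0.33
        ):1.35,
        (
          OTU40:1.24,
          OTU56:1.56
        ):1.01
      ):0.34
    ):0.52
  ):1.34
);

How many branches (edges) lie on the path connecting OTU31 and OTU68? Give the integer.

The MRCA of OTU31 and OTU68 is the node subtending (((OTU47,(OTU30,((OTU52,(OTU4,OTU3),OTU21),OTU13))),OTU68),((((OTU31,OTU65),OTU60),(OTU48,OTU41)),((OTU54,OTU34),(OTU40,OTU56)))).
From OTU31 up to that node: 5 branches. From OTU68 up to the same node: 2 branches. Total: 5 + 2 = 7.

7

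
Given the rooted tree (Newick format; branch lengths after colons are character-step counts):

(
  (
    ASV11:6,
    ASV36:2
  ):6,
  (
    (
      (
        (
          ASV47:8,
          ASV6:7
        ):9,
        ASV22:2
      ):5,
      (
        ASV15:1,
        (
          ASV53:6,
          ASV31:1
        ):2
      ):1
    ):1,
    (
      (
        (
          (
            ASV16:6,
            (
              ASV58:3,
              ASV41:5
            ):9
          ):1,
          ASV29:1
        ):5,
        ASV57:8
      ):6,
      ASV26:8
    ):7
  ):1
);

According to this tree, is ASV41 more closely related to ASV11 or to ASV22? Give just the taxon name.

ASV22

The MRCA of ASV41 and ASV22 subtends ((((ASV47,ASV6),ASV22),(ASV15,(ASV53,ASV31))),((((ASV16,(ASV58,ASV41)),ASV29),ASV57),ASV26)) (12 taxa).
The MRCA of ASV41 and ASV11 is the root, subtending the entire tree (14 taxa).
The first is nested inside the second, so ASV41 shares a more recent common ancestor with ASV22.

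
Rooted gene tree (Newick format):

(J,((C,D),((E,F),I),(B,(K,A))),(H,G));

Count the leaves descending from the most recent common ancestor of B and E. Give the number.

The MRCA of B and E is the node subtending ((C,D),((E,F),I),(B,(K,A))).
That clade contains 8 terminal taxa: A, B, C, D, E, F, I, K.

8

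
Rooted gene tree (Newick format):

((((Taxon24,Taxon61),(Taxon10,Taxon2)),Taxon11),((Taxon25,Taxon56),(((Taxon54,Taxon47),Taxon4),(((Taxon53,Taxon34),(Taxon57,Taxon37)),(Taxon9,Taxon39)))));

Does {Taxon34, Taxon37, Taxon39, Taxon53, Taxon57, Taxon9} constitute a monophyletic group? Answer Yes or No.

The most recent common ancestor of these taxa subtends (((Taxon53,Taxon34),(Taxon57,Taxon37)),(Taxon9,Taxon39)).
That clade has exactly 6 tips — every listed taxon and nothing else — so the group is monophyletic.

Yes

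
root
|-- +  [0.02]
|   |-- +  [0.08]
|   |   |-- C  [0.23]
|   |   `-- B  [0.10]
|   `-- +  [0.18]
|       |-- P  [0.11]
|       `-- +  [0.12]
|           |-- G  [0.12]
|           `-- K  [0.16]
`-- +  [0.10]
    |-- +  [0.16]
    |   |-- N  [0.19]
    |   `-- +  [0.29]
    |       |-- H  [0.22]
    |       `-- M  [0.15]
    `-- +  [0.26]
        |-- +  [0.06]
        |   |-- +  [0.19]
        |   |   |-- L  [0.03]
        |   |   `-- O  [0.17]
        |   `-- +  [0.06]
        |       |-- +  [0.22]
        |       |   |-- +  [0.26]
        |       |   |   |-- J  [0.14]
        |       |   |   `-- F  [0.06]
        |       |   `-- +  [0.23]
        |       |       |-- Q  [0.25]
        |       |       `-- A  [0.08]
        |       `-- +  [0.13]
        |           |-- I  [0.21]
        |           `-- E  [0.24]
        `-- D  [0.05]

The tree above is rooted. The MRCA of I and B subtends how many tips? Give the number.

The MRCA of I and B is the root, so the clade is the entire tree.
That clade contains 17 terminal taxa: A, B, C, D, E, F, G, H, I, J, K, L, M, N, O, P, Q.

17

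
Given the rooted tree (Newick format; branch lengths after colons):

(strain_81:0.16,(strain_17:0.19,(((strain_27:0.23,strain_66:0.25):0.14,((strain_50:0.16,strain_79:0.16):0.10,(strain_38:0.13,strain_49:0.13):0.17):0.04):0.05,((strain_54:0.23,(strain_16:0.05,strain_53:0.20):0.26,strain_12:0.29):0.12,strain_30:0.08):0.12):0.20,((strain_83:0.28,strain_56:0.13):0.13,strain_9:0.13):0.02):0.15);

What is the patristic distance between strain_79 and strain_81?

0.86

The path runs strain_79 → … → MRCA → … → strain_81; the MRCA is the root of the tree.
Branch lengths along that path: 0.16 + 0.10 + 0.04 + 0.05 + 0.20 + 0.15 + 0.16 = 0.86.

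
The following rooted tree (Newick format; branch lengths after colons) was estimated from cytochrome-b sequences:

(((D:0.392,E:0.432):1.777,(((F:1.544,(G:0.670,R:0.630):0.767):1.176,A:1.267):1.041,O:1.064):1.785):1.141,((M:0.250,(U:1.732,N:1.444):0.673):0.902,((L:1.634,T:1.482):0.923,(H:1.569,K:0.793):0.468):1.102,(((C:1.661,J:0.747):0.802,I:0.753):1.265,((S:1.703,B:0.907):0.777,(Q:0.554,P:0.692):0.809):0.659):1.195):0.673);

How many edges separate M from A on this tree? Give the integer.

The MRCA of M and A is the root of the tree.
From M up to that node: 3 branches. From A up to the same node: 4 branches. Total: 3 + 4 = 7.

7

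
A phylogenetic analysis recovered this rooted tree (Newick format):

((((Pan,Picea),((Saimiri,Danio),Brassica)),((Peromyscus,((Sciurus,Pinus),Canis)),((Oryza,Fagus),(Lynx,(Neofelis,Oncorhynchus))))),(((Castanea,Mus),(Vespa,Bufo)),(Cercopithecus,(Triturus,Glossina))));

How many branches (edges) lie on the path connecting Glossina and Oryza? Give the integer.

9

The MRCA of Glossina and Oryza is the root of the tree.
From Glossina up to that node: 4 branches. From Oryza up to the same node: 5 branches. Total: 4 + 5 = 9.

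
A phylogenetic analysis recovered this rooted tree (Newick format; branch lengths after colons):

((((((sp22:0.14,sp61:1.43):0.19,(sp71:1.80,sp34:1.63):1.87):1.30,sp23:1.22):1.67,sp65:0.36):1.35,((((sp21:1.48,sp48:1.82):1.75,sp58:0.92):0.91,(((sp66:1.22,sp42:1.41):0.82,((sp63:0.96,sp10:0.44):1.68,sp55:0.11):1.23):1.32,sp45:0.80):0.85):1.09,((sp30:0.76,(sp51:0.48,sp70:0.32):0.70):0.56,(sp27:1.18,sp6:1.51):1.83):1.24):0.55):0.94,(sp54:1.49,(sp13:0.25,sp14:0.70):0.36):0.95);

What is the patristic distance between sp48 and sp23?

10.36

The path runs sp48 → … → MRCA → … → sp23; the MRCA is the node subtending (((((sp22,sp61),(sp71,sp34)),sp23),sp65),((((sp21,sp48),sp58),(((sp66,sp42),((sp63,sp10),sp55)),sp45)),((sp30,(sp51,sp70)),(sp27,sp6)))).
Branch lengths along that path: 1.82 + 1.75 + 0.91 + 1.09 + 0.55 + 1.35 + 1.67 + 1.22 = 10.36.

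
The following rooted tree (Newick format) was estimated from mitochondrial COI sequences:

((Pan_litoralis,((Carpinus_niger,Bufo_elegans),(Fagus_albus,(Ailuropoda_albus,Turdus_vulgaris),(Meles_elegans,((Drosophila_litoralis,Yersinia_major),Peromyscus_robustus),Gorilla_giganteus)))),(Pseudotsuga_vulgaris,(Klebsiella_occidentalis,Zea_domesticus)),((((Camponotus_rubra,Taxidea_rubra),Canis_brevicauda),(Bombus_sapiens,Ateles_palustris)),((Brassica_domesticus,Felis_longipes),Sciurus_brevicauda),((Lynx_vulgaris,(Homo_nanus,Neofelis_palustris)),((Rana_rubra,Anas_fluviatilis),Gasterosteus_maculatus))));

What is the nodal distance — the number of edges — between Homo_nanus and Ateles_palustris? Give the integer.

7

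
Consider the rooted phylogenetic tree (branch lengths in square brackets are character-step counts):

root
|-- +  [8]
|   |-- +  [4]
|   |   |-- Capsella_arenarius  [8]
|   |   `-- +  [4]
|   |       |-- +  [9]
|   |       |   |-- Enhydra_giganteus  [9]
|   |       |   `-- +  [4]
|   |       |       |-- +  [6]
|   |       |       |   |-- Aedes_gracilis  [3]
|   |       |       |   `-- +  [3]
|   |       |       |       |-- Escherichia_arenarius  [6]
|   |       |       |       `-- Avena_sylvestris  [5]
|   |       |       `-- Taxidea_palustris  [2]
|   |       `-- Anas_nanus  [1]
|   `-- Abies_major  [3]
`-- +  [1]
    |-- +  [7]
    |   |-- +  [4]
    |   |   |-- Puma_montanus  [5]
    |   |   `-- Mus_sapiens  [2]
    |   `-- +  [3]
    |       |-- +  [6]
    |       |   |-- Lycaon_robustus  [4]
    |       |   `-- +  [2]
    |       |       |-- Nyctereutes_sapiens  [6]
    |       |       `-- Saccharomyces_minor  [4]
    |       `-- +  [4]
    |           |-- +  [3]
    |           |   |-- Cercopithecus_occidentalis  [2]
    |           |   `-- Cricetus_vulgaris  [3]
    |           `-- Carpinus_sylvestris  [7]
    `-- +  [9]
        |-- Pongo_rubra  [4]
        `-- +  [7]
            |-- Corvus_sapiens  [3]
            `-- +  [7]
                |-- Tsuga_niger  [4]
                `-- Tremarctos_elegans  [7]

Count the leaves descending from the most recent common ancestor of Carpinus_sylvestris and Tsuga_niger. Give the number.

The MRCA of Carpinus_sylvestris and Tsuga_niger is the node subtending (((Puma_montanus,Mus_sapiens),((Lycaon_robustus,(Nyctereutes_sapiens,Saccharomyces_minor)),((Cercopithecus_occidentalis,Cricetus_vulgaris),Carpinus_sylvestris))),(Pongo_rubra,(Corvus_sapiens,(Tsuga_niger,Tremarctos_elegans)))).
That clade contains 12 terminal taxa: Carpinus_sylvestris, Cercopithecus_occidentalis, Corvus_sapiens, Cricetus_vulgaris, Lycaon_robustus, Mus_sapiens, Nyctereutes_sapiens, Pongo_rubra, Puma_montanus, Saccharomyces_minor, Tremarctos_elegans, Tsuga_niger.

12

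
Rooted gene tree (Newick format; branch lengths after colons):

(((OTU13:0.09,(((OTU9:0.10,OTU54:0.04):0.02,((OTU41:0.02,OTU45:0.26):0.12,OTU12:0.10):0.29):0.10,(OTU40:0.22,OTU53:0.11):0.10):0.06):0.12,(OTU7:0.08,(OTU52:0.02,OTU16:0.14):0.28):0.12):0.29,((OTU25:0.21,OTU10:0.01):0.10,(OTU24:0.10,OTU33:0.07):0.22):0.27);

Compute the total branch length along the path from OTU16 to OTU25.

The path runs OTU16 → … → MRCA → … → OTU25; the MRCA is the root of the tree.
Branch lengths along that path: 0.14 + 0.28 + 0.12 + 0.29 + 0.27 + 0.10 + 0.21 = 1.41.

1.41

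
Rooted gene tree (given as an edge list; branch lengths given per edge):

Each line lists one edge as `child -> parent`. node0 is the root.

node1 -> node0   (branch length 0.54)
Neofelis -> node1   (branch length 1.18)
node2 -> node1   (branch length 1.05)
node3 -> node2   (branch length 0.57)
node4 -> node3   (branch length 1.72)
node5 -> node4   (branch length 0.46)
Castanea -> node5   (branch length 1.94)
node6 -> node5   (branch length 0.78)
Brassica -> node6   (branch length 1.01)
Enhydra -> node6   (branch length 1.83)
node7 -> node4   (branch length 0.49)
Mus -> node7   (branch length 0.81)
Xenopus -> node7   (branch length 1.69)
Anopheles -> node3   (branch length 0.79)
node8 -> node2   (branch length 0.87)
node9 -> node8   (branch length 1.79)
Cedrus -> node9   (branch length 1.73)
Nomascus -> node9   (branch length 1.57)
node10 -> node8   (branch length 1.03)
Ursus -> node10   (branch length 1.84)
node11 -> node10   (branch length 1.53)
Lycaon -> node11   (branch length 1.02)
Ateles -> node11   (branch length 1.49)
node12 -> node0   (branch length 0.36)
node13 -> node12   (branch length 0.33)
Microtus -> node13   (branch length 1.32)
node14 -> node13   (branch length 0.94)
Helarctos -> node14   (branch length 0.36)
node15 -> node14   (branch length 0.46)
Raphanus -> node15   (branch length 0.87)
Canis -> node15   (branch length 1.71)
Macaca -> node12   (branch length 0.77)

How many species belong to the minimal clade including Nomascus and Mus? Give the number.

11

The MRCA of Nomascus and Mus is the node subtending ((((Castanea,(Brassica,Enhydra)),(Mus,Xenopus)),Anopheles),((Cedrus,Nomascus),(Ursus,(Lycaon,Ateles)))).
That clade contains 11 terminal taxa: Anopheles, Ateles, Brassica, Castanea, Cedrus, Enhydra, Lycaon, Mus, Nomascus, Ursus, Xenopus.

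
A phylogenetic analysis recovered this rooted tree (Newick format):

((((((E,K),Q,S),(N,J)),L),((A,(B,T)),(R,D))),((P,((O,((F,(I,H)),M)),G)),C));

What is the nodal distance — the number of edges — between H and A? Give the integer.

The MRCA of H and A is the root of the tree.
From H up to that node: 8 branches. From A up to the same node: 4 branches. Total: 8 + 4 = 12.

12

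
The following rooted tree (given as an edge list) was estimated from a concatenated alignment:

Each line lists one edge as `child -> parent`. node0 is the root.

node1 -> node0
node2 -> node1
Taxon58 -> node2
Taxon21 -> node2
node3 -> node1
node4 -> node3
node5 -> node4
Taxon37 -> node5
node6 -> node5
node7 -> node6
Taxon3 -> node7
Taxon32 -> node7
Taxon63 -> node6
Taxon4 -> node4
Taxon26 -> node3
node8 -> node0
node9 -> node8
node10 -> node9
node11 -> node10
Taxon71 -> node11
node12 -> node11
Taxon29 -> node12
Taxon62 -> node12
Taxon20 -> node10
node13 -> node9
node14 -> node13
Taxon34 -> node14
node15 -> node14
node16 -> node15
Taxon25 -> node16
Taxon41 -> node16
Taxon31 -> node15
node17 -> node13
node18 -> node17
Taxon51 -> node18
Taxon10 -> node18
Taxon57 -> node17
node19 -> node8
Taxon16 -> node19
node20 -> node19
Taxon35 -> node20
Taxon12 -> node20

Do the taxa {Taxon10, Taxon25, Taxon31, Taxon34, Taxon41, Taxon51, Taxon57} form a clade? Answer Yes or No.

The most recent common ancestor of these taxa subtends ((Taxon34,((Taxon25,Taxon41),Taxon31)),((Taxon51,Taxon10),Taxon57)).
That clade has exactly 7 tips — every listed taxon and nothing else — so the group is monophyletic.

Yes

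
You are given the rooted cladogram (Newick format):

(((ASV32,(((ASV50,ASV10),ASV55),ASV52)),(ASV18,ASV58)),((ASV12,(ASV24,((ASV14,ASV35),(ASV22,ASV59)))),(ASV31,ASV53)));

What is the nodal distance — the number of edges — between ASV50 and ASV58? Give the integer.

7

The MRCA of ASV50 and ASV58 is the node subtending ((ASV32,(((ASV50,ASV10),ASV55),ASV52)),(ASV18,ASV58)).
From ASV50 up to that node: 5 branches. From ASV58 up to the same node: 2 branches. Total: 5 + 2 = 7.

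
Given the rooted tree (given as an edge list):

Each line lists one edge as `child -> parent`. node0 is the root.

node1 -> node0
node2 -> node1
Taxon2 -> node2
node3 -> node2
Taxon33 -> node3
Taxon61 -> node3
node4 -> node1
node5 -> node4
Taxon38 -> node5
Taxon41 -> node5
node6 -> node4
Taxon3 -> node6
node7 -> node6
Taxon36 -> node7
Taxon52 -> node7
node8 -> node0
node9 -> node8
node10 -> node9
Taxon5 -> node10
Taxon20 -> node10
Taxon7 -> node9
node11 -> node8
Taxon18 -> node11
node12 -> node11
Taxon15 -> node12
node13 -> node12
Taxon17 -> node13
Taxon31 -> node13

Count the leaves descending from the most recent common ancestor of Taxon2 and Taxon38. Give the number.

The MRCA of Taxon2 and Taxon38 is the node subtending ((Taxon2,(Taxon33,Taxon61)),((Taxon38,Taxon41),(Taxon3,(Taxon36,Taxon52)))).
That clade contains 8 terminal taxa: Taxon2, Taxon3, Taxon33, Taxon36, Taxon38, Taxon41, Taxon52, Taxon61.

8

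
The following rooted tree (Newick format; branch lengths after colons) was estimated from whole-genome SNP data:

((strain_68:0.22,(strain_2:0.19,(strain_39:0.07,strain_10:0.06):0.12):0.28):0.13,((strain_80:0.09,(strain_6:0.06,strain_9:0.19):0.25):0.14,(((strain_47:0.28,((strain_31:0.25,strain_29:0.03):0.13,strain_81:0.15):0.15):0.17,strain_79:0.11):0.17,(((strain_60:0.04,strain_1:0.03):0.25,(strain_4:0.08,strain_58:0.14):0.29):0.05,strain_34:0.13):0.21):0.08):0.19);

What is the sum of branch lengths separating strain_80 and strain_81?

0.95

The path runs strain_80 → … → MRCA → … → strain_81; the MRCA is the node subtending ((strain_80,(strain_6,strain_9)),(((strain_47,((strain_31,strain_29),strain_81)),strain_79),(((strain_60,strain_1),(strain_4,strain_58)),strain_34))).
Branch lengths along that path: 0.09 + 0.14 + 0.08 + 0.17 + 0.17 + 0.15 + 0.15 = 0.95.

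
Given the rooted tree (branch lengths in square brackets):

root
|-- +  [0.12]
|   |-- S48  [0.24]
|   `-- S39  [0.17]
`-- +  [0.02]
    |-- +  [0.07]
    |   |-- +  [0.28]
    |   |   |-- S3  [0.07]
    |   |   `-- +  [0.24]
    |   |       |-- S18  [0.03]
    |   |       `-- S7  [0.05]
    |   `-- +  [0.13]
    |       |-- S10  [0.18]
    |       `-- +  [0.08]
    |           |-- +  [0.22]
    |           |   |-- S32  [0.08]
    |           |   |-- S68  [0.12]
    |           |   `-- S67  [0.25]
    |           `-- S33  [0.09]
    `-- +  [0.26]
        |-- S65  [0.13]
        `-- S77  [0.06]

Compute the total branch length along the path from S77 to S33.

0.69

The path runs S77 → … → MRCA → … → S33; the MRCA is the node subtending (((S3,(S18,S7)),(S10,((S32,S68,S67),S33))),(S65,S77)).
Branch lengths along that path: 0.06 + 0.26 + 0.07 + 0.13 + 0.08 + 0.09 = 0.69.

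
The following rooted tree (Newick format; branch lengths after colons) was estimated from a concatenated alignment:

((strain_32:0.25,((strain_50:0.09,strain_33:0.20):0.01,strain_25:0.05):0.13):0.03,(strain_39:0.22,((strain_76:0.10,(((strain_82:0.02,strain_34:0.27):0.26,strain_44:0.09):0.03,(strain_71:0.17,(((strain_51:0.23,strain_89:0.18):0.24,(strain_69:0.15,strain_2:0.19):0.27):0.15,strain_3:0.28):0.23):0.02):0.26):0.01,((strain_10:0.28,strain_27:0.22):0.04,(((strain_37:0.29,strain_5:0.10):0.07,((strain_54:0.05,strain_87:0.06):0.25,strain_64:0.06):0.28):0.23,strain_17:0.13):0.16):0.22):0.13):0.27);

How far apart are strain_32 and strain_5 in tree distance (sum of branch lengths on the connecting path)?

1.46

The path runs strain_32 → … → MRCA → … → strain_5; the MRCA is the root of the tree.
Branch lengths along that path: 0.25 + 0.03 + 0.27 + 0.13 + 0.22 + 0.16 + 0.23 + 0.07 + 0.10 = 1.46.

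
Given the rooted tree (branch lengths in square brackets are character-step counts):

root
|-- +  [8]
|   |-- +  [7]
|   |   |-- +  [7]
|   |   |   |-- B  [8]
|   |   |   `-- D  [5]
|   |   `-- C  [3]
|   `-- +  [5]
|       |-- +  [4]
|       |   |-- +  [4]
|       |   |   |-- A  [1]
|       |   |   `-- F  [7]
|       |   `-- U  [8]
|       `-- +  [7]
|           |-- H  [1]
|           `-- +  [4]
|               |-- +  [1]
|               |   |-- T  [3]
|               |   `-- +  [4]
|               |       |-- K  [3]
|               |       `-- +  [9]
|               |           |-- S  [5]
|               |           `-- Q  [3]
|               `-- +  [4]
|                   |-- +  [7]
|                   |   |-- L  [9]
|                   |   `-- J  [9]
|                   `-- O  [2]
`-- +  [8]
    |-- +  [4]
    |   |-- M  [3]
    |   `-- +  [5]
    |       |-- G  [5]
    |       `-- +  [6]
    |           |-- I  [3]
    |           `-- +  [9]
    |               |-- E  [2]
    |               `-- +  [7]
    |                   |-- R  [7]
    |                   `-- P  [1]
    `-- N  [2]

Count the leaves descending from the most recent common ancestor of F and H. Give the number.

The MRCA of F and H is the node subtending (((A,F),U),(H,((T,(K,(S,Q))),((L,J),O)))).
That clade contains 11 terminal taxa: A, F, H, J, K, L, O, Q, S, T, U.

11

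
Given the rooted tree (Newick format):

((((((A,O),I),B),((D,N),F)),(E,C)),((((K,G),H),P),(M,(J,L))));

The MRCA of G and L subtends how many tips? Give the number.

7

The MRCA of G and L is the node subtending ((((K,G),H),P),(M,(J,L))).
That clade contains 7 terminal taxa: G, H, J, K, L, M, P.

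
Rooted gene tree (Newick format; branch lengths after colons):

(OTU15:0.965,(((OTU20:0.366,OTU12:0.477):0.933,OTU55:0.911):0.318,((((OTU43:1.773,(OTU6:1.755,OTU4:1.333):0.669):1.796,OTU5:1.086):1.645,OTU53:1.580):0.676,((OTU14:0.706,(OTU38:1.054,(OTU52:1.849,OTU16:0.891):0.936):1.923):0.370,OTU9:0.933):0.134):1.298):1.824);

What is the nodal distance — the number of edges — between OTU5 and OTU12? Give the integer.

7

The MRCA of OTU5 and OTU12 is the node subtending (((OTU20,OTU12),OTU55),((((OTU43,(OTU6,OTU4)),OTU5),OTU53),((OTU14,(OTU38,(OTU52,OTU16))),OTU9))).
From OTU5 up to that node: 4 branches. From OTU12 up to the same node: 3 branches. Total: 4 + 3 = 7.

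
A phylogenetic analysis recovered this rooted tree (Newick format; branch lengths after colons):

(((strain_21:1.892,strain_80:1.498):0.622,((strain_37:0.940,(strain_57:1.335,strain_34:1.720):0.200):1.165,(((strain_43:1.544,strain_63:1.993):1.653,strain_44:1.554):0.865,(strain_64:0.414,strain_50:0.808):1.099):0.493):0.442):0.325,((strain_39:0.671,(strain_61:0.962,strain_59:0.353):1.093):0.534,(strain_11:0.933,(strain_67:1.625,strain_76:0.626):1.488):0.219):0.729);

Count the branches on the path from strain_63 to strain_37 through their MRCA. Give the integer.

The MRCA of strain_63 and strain_37 is the node subtending ((strain_37,(strain_57,strain_34)),(((strain_43,strain_63),strain_44),(strain_64,strain_50))).
From strain_63 up to that node: 4 branches. From strain_37 up to the same node: 2 branches. Total: 4 + 2 = 6.

6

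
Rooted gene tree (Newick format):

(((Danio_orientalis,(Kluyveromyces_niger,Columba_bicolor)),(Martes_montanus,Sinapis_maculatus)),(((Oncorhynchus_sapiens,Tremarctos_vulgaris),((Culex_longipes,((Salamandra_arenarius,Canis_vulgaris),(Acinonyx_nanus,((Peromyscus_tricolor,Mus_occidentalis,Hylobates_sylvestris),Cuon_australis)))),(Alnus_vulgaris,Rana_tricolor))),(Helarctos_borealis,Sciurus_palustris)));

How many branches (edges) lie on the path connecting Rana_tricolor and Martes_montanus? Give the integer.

The MRCA of Rana_tricolor and Martes_montanus is the root of the tree.
From Rana_tricolor up to that node: 5 branches. From Martes_montanus up to the same node: 3 branches. Total: 5 + 3 = 8.

8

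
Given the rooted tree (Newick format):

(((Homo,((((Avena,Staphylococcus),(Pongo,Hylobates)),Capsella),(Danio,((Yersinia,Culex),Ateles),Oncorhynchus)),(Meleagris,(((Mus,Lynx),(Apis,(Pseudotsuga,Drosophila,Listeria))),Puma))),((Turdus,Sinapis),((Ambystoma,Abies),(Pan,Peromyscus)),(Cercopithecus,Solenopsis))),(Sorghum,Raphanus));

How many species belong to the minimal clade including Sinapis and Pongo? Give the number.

The MRCA of Sinapis and Pongo is the node subtending ((Homo,((((Avena,Staphylococcus),(Pongo,Hylobates)),Capsella),(Danio,((Yersinia,Culex),Ateles),Oncorhynchus)),(Meleagris,(((Mus,Lynx),(Apis,(Pseudotsuga,Drosophila,Listeria))),Puma))),((Turdus,Sinapis),((Ambystoma,Abies),(Pan,Peromyscus)),(Cercopithecus,Solenopsis))).
That clade contains 27 terminal taxa: Abies, Ambystoma, Apis, Ateles, Avena, Capsella, Cercopithecus, Culex, Danio, Drosophila, Homo, Hylobates, Listeria, Lynx, Meleagris, Mus, Oncorhynchus, Pan, Peromyscus, Pongo, Pseudotsuga, Puma, Sinapis, Solenopsis, Staphylococcus, Turdus, Yersinia.

27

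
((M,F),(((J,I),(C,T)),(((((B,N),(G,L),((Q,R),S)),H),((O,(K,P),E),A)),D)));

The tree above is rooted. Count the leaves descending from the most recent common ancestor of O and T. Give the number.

The MRCA of O and T is the node subtending (((J,I),(C,T)),(((((B,N),(G,L),((Q,R),S)),H),((O,(K,P),E),A)),D)).
That clade contains 18 terminal taxa: A, B, C, D, E, G, H, I, J, K, L, N, O, P, Q, R, S, T.

18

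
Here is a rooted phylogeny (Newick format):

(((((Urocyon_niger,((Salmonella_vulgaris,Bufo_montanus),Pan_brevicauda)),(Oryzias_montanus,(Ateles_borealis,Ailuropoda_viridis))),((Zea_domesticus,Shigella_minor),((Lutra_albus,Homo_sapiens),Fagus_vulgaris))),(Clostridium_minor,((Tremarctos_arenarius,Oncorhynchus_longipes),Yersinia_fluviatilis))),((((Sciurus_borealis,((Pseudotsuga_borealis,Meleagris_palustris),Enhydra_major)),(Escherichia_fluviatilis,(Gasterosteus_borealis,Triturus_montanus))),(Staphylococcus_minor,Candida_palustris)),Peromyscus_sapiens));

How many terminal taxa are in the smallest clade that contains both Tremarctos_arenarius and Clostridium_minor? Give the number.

4

The MRCA of Tremarctos_arenarius and Clostridium_minor is the node subtending (Clostridium_minor,((Tremarctos_arenarius,Oncorhynchus_longipes),Yersinia_fluviatilis)).
That clade contains 4 terminal taxa: Clostridium_minor, Oncorhynchus_longipes, Tremarctos_arenarius, Yersinia_fluviatilis.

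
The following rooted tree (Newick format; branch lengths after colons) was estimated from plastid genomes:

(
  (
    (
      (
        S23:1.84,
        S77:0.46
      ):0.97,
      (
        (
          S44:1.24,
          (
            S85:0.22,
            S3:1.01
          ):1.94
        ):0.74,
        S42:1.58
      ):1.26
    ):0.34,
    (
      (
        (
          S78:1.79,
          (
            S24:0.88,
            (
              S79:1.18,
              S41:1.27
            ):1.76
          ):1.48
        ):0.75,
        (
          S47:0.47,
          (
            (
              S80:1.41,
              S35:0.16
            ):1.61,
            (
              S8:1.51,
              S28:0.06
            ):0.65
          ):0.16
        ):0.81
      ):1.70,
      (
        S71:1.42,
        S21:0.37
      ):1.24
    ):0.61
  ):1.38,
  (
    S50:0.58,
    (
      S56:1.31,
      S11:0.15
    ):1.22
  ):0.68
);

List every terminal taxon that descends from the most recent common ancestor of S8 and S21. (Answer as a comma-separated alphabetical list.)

S21, S24, S28, S35, S41, S47, S71, S78, S79, S8, S80

Tracing S8: it sits inside (S8,S28).
Tracing S21: it sits inside (S71,S21).
The smallest clade enclosing both is (((S78,(S24,(S79,S41))),(S47,((S80,S35),(S8,S28)))),(S71,S21)); the answer is its 11 terminal taxa in alphabetical order.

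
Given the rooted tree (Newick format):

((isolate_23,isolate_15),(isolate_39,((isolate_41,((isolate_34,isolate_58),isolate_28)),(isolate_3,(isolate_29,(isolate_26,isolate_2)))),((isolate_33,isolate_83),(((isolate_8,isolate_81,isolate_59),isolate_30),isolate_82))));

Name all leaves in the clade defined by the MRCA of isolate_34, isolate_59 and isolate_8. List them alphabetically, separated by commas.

isolate_2, isolate_26, isolate_28, isolate_29, isolate_3, isolate_30, isolate_33, isolate_34, isolate_39, isolate_41, isolate_58, isolate_59, isolate_8, isolate_81, isolate_82, isolate_83

Tracing isolate_34: it sits inside (isolate_34,isolate_58).
Tracing isolate_59: it sits inside (isolate_8,isolate_81,isolate_59).
Tracing isolate_8: it sits inside (isolate_8,isolate_81,isolate_59).
The smallest clade enclosing all 3 is (isolate_39,((isolate_41,((isolate_34,isolate_58),isolate_28)),(isolate_3,(isolate_29,(isolate_26,isolate_2)))),((isolate_33,isolate_83),(((isolate_8,isolate_81,isolate_59),isolate_30),isolate_82))); the answer is its 16 terminal taxa in alphabetical order.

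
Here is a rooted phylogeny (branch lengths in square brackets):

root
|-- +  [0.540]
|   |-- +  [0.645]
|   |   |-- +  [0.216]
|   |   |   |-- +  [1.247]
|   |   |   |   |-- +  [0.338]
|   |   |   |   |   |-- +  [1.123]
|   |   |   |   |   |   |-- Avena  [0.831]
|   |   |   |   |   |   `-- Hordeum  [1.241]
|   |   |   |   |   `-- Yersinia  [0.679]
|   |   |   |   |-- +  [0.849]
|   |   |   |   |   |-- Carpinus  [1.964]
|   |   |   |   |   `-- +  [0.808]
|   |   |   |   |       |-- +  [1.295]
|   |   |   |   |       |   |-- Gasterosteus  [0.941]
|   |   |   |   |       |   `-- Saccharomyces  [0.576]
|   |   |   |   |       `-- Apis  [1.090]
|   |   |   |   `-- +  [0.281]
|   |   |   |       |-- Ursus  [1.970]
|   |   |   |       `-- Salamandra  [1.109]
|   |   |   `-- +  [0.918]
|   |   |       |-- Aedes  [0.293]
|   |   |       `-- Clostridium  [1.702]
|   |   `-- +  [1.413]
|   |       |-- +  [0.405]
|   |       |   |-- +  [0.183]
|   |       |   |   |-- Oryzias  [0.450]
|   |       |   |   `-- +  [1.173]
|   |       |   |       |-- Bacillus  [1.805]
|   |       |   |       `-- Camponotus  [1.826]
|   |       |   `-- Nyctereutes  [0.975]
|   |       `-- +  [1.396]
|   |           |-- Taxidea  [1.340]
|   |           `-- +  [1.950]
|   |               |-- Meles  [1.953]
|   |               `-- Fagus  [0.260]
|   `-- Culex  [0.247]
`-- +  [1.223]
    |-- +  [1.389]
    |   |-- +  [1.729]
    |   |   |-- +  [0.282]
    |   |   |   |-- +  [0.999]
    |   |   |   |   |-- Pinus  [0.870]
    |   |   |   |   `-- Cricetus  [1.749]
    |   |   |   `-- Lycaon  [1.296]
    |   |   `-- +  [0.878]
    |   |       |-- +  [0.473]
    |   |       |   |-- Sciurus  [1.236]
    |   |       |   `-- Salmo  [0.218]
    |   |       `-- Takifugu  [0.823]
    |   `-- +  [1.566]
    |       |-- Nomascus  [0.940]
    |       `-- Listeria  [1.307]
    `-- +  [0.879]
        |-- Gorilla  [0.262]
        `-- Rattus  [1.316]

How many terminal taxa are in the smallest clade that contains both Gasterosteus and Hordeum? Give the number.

9

The MRCA of Gasterosteus and Hordeum is the node subtending (((Avena,Hordeum),Yersinia),(Carpinus,((Gasterosteus,Saccharomyces),Apis)),(Ursus,Salamandra)).
That clade contains 9 terminal taxa: Apis, Avena, Carpinus, Gasterosteus, Hordeum, Saccharomyces, Salamandra, Ursus, Yersinia.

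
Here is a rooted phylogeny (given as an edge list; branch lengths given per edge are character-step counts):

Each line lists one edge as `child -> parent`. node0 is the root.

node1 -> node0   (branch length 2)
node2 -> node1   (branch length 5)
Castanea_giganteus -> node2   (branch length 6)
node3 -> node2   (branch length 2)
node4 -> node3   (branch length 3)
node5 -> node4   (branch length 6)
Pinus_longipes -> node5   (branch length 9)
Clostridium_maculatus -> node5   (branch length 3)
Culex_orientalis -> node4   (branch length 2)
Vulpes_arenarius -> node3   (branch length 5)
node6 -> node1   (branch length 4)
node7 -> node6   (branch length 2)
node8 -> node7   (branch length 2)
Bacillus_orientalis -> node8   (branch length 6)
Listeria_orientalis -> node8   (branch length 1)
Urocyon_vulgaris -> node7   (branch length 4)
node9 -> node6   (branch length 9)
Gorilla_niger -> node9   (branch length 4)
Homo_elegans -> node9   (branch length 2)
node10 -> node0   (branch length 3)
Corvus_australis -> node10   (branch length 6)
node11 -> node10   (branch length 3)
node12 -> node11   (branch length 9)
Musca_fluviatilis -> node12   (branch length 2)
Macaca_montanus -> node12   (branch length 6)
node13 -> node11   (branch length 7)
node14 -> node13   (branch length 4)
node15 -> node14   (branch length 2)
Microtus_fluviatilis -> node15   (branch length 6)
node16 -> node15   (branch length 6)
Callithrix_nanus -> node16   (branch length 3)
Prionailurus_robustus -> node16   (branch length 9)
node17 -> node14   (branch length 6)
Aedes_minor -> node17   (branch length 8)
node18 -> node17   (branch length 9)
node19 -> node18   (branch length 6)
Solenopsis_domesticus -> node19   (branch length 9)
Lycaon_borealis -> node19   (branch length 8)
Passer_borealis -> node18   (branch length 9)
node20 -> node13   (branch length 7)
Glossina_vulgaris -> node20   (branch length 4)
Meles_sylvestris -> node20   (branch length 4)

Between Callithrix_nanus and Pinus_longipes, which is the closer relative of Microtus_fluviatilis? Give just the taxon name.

Callithrix_nanus

The MRCA of Microtus_fluviatilis and Callithrix_nanus subtends (Microtus_fluviatilis,(Callithrix_nanus,Prionailurus_robustus)) (3 taxa).
The MRCA of Microtus_fluviatilis and Pinus_longipes is the root, subtending the entire tree (22 taxa).
The first is nested inside the second, so Microtus_fluviatilis shares a more recent common ancestor with Callithrix_nanus.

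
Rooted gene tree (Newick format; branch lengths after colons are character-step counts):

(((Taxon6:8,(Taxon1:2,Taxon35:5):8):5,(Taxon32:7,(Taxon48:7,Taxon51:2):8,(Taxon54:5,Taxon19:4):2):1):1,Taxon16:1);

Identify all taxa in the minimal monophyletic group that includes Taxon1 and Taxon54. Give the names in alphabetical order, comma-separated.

Taxon1, Taxon19, Taxon32, Taxon35, Taxon48, Taxon51, Taxon54, Taxon6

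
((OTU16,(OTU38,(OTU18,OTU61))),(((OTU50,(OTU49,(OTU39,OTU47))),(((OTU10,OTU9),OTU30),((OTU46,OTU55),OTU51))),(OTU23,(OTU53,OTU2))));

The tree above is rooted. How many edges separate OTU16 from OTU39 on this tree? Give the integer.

8

The MRCA of OTU16 and OTU39 is the root of the tree.
From OTU16 up to that node: 2 branches. From OTU39 up to the same node: 6 branches. Total: 2 + 6 = 8.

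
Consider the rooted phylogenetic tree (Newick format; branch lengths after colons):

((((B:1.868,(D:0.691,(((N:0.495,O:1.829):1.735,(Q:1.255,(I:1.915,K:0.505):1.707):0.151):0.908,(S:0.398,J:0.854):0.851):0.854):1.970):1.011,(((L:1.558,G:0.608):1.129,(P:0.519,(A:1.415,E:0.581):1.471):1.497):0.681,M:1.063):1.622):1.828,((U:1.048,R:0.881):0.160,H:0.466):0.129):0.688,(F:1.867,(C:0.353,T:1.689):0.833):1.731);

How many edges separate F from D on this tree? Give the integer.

The MRCA of F and D is the root of the tree.
From F up to that node: 2 branches. From D up to the same node: 5 branches. Total: 2 + 5 = 7.

7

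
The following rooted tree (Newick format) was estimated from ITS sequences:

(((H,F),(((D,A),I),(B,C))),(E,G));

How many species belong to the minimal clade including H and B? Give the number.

The MRCA of H and B is the node subtending ((H,F),(((D,A),I),(B,C))).
That clade contains 7 terminal taxa: A, B, C, D, F, H, I.

7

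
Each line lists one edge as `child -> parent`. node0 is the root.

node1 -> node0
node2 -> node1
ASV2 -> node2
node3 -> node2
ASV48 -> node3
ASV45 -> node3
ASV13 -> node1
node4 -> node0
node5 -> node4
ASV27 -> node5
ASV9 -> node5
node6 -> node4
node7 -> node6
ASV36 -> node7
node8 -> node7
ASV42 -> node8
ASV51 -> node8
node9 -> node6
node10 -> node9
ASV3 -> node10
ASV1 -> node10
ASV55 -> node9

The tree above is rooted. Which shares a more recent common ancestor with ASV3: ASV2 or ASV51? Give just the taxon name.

The MRCA of ASV3 and ASV51 subtends ((ASV36,(ASV42,ASV51)),((ASV3,ASV1),ASV55)) (6 taxa).
The MRCA of ASV3 and ASV2 is the root, subtending the entire tree (12 taxa).
The first is nested inside the second, so ASV3 shares a more recent common ancestor with ASV51.

ASV51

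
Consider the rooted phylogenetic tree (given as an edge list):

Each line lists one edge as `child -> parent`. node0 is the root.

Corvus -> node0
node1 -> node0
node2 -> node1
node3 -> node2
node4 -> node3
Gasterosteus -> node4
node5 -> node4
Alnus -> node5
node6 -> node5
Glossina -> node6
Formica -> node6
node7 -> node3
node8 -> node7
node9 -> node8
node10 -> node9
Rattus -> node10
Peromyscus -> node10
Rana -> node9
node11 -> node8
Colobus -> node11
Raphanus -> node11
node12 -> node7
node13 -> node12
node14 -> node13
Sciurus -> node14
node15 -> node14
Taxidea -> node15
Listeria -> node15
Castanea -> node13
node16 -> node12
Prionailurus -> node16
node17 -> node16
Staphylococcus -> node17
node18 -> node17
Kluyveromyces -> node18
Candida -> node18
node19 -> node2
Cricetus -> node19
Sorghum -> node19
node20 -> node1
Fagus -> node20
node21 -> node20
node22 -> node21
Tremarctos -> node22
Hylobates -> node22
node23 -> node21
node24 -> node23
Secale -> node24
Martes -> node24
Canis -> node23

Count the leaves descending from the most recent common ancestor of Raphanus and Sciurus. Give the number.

The MRCA of Raphanus and Sciurus is the node subtending ((((Rattus,Peromyscus),Rana),(Colobus,Raphanus)),(((Sciurus,(Taxidea,Listeria)),Castanea),(Prionailurus,(Staphylococcus,(Kluyveromyces,Candida))))).
That clade contains 13 terminal taxa: Candida, Castanea, Colobus, Kluyveromyces, Listeria, Peromyscus, Prionailurus, Rana, Raphanus, Rattus, Sciurus, Staphylococcus, Taxidea.

13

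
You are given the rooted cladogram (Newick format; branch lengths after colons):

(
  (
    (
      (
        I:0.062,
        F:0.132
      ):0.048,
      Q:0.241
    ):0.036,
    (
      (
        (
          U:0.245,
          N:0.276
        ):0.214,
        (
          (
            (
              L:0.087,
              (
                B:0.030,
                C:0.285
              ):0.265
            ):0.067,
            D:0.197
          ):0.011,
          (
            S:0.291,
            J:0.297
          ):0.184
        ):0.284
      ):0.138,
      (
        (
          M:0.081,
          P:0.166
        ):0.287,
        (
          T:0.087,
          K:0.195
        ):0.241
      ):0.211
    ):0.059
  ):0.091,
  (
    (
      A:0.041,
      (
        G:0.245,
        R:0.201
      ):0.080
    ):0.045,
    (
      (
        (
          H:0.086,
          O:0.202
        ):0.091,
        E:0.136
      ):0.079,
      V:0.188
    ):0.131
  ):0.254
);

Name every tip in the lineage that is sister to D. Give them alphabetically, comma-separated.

D attaches to the tree at the node subtending ((L,(B,C)),D).
The other lineage descending from that same node — the sister group — is (L,(B,C)); its 3 tips in alphabetical order are the answer.

B, C, L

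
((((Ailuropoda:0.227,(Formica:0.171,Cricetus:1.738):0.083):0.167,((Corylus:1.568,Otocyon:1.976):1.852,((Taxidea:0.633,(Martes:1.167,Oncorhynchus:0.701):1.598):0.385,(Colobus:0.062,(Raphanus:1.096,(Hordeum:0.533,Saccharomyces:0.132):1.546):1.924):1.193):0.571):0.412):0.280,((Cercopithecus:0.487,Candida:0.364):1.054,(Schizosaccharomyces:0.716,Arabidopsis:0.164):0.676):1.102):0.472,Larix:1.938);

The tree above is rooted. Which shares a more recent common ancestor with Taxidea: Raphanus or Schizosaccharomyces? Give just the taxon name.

Raphanus

The MRCA of Taxidea and Raphanus subtends ((Taxidea,(Martes,Oncorhynchus)),(Colobus,(Raphanus,(Hordeum,Saccharomyces)))) (7 taxa).
The MRCA of Taxidea and Schizosaccharomyces subtends (((Ailuropoda,(Formica,Cricetus)),((Corylus,Otocyon),((Taxidea,(Martes,Oncorhynchus)),(Colobus,(Raphanus,(Hordeum,Saccharomyces)))))),((Cercopithecus,Candida),(Schizosaccharomyces,Arabidopsis))) (16 taxa).
The first is nested inside the second, so Taxidea shares a more recent common ancestor with Raphanus.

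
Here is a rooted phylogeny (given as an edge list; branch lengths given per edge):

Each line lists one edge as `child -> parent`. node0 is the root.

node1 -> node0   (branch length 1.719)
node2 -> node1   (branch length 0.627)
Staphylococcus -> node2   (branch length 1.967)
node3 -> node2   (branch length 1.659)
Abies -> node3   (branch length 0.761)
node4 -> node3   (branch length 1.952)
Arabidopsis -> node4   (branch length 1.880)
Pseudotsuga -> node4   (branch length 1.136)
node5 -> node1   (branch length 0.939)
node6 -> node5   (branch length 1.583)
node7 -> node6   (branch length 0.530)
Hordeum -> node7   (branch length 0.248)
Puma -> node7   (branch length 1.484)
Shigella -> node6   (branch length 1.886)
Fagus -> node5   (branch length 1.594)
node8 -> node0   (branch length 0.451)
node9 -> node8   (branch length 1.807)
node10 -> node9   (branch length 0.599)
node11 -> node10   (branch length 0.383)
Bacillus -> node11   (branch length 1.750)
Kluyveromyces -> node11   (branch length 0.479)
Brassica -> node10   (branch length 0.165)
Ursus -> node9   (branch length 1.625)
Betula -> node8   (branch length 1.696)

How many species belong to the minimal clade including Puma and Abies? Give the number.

The MRCA of Puma and Abies is the node subtending ((Staphylococcus,(Abies,(Arabidopsis,Pseudotsuga))),(((Hordeum,Puma),Shigella),Fagus)).
That clade contains 8 terminal taxa: Abies, Arabidopsis, Fagus, Hordeum, Pseudotsuga, Puma, Shigella, Staphylococcus.

8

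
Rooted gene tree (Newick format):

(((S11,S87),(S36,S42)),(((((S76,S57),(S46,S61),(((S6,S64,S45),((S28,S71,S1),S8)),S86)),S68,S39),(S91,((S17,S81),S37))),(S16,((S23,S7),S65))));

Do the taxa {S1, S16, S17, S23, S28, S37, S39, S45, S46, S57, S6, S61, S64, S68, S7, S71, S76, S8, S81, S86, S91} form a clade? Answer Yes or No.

No

The MRCA of the listed taxa subtends (((((S76,S57),(S46,S61),(((S6,S64,S45),((S28,S71,S1),S8)),S86)),S68,S39),(S91,((S17,S81),S37))),(S16,((S23,S7),S65))).
That clade also contains S65, which is not in the proposed group, so the group is not monophyletic.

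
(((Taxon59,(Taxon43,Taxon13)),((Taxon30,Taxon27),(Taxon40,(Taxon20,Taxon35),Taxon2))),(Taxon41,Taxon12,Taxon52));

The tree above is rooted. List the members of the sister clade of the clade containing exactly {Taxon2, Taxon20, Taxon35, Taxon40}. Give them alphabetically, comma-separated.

The clade containing exactly {Taxon2, Taxon20, Taxon35, Taxon40} attaches to the tree at the node subtending ((Taxon30,Taxon27),(Taxon40,(Taxon20,Taxon35),Taxon2)).
The other lineage descending from that same node — the sister group — is (Taxon30,Taxon27); its 2 tips in alphabetical order are the answer.

Taxon27, Taxon30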